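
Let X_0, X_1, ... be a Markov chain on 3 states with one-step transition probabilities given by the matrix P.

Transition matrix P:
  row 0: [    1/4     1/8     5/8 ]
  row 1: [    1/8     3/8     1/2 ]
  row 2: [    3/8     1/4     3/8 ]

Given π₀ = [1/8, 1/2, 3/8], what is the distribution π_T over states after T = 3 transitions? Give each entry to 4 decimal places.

π = [0.2766, 0.2483, 0.4751]

t=0: π = [0.1250, 0.5000, 0.3750]
t=1: π = [0.2344, 0.2969, 0.4688]
t=2: π = [0.2715, 0.2578, 0.4707]
t=3: π = [0.2766, 0.2483, 0.4751]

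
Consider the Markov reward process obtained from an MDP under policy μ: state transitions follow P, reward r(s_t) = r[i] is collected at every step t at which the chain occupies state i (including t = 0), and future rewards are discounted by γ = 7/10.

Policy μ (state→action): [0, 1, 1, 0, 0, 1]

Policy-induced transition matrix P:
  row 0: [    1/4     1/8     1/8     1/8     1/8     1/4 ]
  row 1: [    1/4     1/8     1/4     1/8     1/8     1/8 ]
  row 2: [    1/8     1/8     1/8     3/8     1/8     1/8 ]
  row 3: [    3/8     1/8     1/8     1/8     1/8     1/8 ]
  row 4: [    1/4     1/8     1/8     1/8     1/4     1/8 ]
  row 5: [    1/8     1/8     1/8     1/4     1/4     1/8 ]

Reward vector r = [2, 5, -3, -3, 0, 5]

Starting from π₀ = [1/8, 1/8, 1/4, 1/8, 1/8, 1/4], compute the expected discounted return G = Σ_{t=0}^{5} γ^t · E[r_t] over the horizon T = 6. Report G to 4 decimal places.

t=0: π = [0.1250, 0.1250, 0.2500, 0.1250, 0.1250, 0.2500], E[r] = 1.0000, γ^t·E[r] = 1.000000, running G = 1.000000
t=1: π = [0.2031, 0.1250, 0.1406, 0.2188, 0.1719, 0.1406], E[r] = 0.6563, γ^t·E[r] = 0.459375, running G = 1.459375
t=2: π = [0.2422, 0.1250, 0.1406, 0.1777, 0.1641, 0.1504], E[r] = 0.9063, γ^t·E[r] = 0.444063, running G = 1.903438
t=3: π = [0.2358, 0.1250, 0.1406, 0.1790, 0.1643, 0.1553], E[r] = 0.9143, γ^t·E[r] = 0.313607, running G = 2.217045
t=4: π = [0.2354, 0.1250, 0.1406, 0.1796, 0.1649, 0.1545], E[r] = 0.9076, γ^t·E[r] = 0.217913, running G = 2.434958
t=5: π = [0.2356, 0.1250, 0.1406, 0.1795, 0.1649, 0.1544], E[r] = 0.9080, γ^t·E[r] = 0.152600, running G = 2.587558

G = 2.5876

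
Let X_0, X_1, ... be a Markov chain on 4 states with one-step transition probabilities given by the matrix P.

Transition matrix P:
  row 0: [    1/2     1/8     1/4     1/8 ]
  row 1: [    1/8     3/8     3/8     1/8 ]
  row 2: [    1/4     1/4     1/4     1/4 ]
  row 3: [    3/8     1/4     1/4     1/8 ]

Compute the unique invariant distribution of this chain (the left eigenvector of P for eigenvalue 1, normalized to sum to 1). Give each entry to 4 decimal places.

Balance equations π_j = Σ_i π_i·P[i][j]:
  π_0 = 1/2·π_0 + 1/8·π_1 + 1/4·π_2 + 3/8·π_3
  π_1 = 1/8·π_0 + 3/8·π_1 + 1/4·π_2 + 1/4·π_3
  π_2 = 1/4·π_0 + 3/8·π_1 + 1/4·π_2 + 1/4·π_3
  normalize: π_0 + π_1 + π_2 + π_3 = 1
Solving the linear system gives exactly π = [8/25, 6/25, 7/25, 4/25].

π = [0.3200, 0.2400, 0.2800, 0.1600]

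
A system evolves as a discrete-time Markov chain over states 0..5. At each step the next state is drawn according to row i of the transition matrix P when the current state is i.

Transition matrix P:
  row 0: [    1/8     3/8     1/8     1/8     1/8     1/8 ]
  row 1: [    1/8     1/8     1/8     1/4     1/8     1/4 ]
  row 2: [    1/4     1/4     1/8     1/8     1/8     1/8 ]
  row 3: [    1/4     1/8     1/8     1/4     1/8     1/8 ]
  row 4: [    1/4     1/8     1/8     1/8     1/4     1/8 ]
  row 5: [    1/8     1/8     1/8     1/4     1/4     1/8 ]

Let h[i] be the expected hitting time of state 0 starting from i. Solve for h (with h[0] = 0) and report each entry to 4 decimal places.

h = [0.0000, 5.3151, 4.7418, 4.6598, 4.6598, 5.2423]

First-step conditioning: h[0] = 0; for i ≠ 0, h[i] = 1 + Σ_k P[i][k]·h[k].
  h[1] = 1 + 1/8·h[1] + 1/8·h[2] + 1/4·h[3] + 1/8·h[4] + 1/4·h[5]
  h[2] = 1 + 1/4·h[1] + 1/8·h[2] + 1/8·h[3] + 1/8·h[4] + 1/8·h[5]
  h[3] = 1 + 1/8·h[1] + 1/8·h[2] + 1/4·h[3] + 1/8·h[4] + 1/8·h[5]
  h[4] = 1 + 1/8·h[1] + 1/8·h[2] + 1/8·h[3] + 1/4·h[4] + 1/8·h[5]
  h[5] = 1 + 1/8·h[1] + 1/8·h[2] + 1/4·h[3] + 1/4·h[4] + 1/8·h[5]
Solving the 5×5 linear system over states ≠ 0 gives exactly h = [0, 4672/879, 4168/879, 4096/879, 4096/879, 1536/293] (h[0] = 0 is the target).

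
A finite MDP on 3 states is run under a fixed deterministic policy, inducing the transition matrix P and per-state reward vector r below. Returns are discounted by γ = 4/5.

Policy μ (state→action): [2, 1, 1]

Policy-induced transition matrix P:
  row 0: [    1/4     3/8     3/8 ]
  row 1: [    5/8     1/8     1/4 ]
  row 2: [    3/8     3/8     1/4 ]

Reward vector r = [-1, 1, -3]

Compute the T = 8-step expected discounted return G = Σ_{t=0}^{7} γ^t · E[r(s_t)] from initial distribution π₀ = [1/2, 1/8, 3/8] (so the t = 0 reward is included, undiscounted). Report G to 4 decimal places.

t=0: π = [0.5000, 0.1250, 0.3750], E[r] = -1.5000, γ^t·E[r] = -1.500000, running G = -1.500000
t=1: π = [0.3438, 0.3438, 0.3125], E[r] = -0.9375, γ^t·E[r] = -0.750000, running G = -2.250000
t=2: π = [0.4180, 0.2891, 0.2930], E[r] = -1.0078, γ^t·E[r] = -0.645000, running G = -2.895000
t=3: π = [0.3950, 0.3027, 0.3022], E[r] = -0.9990, γ^t·E[r] = -0.511500, running G = -3.406500
t=4: π = [0.4013, 0.2993, 0.2994], E[r] = -1.0001, γ^t·E[r] = -0.409650, running G = -3.816150
t=5: π = [0.3997, 0.3002, 0.3002], E[r] = -1.0000, γ^t·E[r] = -0.327675, running G = -4.143825
t=6: π = [0.4001, 0.3000, 0.3000], E[r] = -1.0000, γ^t·E[r] = -0.262145, running G = -4.405970
t=7: π = [0.4000, 0.3000, 0.3000], E[r] = -1.0000, γ^t·E[r] = -0.209715, running G = -4.615685

G = -4.6157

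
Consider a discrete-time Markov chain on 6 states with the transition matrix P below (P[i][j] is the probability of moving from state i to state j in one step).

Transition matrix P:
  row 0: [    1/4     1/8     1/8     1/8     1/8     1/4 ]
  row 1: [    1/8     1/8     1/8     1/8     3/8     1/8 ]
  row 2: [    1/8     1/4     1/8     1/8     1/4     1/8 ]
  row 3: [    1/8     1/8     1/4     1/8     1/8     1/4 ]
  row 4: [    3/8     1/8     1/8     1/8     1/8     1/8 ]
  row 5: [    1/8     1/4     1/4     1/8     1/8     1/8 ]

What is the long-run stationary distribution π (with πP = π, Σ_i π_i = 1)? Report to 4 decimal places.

Balance equations π_j = Σ_i π_i·P[i][j]:
  π_0 = 1/4·π_0 + 1/8·π_1 + 1/8·π_2 + 1/8·π_3 + 3/8·π_4 + 1/8·π_5
  π_1 = 1/8·π_0 + 1/8·π_1 + 1/4·π_2 + 1/8·π_3 + 1/8·π_4 + 1/4·π_5
  π_2 = 1/8·π_0 + 1/8·π_1 + 1/8·π_2 + 1/4·π_3 + 1/8·π_4 + 1/4·π_5
  π_3 = 1/8·π_0 + 1/8·π_1 + 1/8·π_2 + 1/8·π_3 + 1/8·π_4 + 1/8·π_5
  π_4 = 1/8·π_0 + 3/8·π_1 + 1/4·π_2 + 1/8·π_3 + 1/8·π_4 + 1/8·π_5
  normalize: π_0 + π_1 + π_2 + π_3 + π_4 + π_5 = 1
Solving the linear system gives exactly π = [3743/19080, 703/4240, 3077/19080, 1/8, 7121/38160, 3151/19080].

π = [0.1962, 0.1658, 0.1613, 0.1250, 0.1866, 0.1651]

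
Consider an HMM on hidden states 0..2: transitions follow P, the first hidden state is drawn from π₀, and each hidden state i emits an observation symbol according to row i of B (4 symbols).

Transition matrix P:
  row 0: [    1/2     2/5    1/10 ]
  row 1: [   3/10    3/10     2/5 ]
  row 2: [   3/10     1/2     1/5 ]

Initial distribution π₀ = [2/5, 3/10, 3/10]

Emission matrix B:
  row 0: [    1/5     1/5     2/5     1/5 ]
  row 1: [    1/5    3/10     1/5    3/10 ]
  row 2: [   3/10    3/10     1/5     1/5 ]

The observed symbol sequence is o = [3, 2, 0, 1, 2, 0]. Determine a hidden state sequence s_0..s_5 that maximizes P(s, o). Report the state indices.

t=0: δ = [8.000e-02, 9.000e-02, 6.000e-02]  (obs o_0=3)
t=1: δ = [1.600e-02, 6.400e-03, 7.200e-03]  ψ = [0, 0, 1]  (obs o_1=2)
t=2: δ = [1.600e-03, 1.280e-03, 7.680e-04]  ψ = [0, 0, 1]  (obs o_2=0)
t=3: δ = [1.600e-04, 1.920e-04, 1.536e-04]  ψ = [0, 0, 1]  (obs o_3=1)
t=4: δ = [3.200e-05, 1.536e-05, 1.536e-05]  ψ = [0, 2, 1]  (obs o_4=2)
t=5: δ = [3.200e-06, 2.560e-06, 1.843e-06]  ψ = [0, 0, 1]  (obs o_5=0)
backtrack: best end state = 0; path = [0, 0, 0, 0, 0, 0]

path = [0, 0, 0, 0, 0, 0]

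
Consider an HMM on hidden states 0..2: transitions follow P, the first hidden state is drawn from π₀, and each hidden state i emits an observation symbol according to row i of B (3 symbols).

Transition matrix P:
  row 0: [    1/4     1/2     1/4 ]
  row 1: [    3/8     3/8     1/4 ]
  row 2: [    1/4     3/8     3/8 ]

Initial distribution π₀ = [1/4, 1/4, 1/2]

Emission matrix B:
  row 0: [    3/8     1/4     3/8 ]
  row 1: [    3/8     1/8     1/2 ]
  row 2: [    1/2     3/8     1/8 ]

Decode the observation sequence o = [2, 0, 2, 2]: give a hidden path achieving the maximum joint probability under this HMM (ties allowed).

path = [1, 0, 1, 1]

t=0: δ = [9.375e-02, 1.250e-01, 6.250e-02]  (obs o_0=2)
t=1: δ = [1.758e-02, 1.758e-02, 1.562e-02]  ψ = [1, 0, 1]  (obs o_1=0)
t=2: δ = [2.472e-03, 4.395e-03, 7.324e-04]  ψ = [1, 0, 2]  (obs o_2=2)
t=3: δ = [6.180e-04, 8.240e-04, 1.373e-04]  ψ = [1, 1, 1]  (obs o_3=2)
backtrack: best end state = 1; path = [1, 0, 1, 1]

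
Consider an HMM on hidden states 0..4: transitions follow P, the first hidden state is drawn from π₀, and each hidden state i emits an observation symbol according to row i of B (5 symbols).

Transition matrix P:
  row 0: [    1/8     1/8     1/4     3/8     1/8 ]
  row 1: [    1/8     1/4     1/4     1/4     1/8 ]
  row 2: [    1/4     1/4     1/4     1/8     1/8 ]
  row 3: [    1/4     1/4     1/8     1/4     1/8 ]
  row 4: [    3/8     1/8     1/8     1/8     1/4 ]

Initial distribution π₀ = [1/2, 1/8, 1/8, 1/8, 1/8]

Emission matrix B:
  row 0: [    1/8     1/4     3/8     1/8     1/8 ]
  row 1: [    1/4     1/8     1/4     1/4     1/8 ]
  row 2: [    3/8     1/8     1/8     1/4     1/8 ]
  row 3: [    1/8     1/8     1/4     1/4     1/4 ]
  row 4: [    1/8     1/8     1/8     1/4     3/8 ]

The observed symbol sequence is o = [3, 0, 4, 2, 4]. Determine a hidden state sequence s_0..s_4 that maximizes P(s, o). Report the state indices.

t=0: δ = [6.250e-02, 3.125e-02, 3.125e-02, 3.125e-02, 3.125e-02]  (obs o_0=3)
t=1: δ = [1.465e-03, 1.953e-03, 5.859e-03, 2.930e-03, 9.766e-04]  ψ = [4, 0, 0, 0, 0]  (obs o_1=0)
t=2: δ = [1.831e-04, 1.831e-04, 1.831e-04, 1.831e-04, 2.747e-04]  ψ = [2, 2, 2, 2, 2]  (obs o_2=4)
t=3: δ = [3.862e-05, 1.144e-05, 5.722e-06, 1.717e-05, 8.583e-06]  ψ = [4, 1, 0, 0, 4]  (obs o_3=2)
t=4: δ = [6.035e-07, 6.035e-07, 1.207e-06, 3.621e-06, 1.810e-06]  ψ = [0, 0, 0, 0, 0]  (obs o_4=4)
backtrack: best end state = 3; path = [0, 2, 4, 0, 3]

path = [0, 2, 4, 0, 3]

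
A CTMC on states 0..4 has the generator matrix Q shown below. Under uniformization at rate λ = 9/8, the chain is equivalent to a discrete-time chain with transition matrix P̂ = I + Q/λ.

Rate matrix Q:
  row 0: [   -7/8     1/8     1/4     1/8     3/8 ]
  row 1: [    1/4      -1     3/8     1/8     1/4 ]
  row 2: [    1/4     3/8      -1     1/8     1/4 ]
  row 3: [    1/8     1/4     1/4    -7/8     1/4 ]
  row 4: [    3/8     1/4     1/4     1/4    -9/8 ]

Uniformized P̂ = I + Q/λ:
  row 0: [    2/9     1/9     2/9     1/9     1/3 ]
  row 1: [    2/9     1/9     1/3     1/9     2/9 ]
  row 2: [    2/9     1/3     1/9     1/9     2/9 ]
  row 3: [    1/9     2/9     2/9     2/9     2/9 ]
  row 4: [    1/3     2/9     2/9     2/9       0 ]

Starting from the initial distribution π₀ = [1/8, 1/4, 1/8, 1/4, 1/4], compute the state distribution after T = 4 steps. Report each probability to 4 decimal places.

t=0: π = [0.1250, 0.2500, 0.1250, 0.2500, 0.2500]
t=1: π = [0.2222, 0.1944, 0.2361, 0.1667, 0.1806]
t=2: π = [0.2238, 0.2022, 0.2176, 0.1497, 0.2068]
t=3: π = [0.2286, 0.1991, 0.2205, 0.1507, 0.2011]
t=4: π = [0.2278, 0.1992, 0.2198, 0.1502, 0.2029]

π = [0.2278, 0.1992, 0.2198, 0.1502, 0.2029]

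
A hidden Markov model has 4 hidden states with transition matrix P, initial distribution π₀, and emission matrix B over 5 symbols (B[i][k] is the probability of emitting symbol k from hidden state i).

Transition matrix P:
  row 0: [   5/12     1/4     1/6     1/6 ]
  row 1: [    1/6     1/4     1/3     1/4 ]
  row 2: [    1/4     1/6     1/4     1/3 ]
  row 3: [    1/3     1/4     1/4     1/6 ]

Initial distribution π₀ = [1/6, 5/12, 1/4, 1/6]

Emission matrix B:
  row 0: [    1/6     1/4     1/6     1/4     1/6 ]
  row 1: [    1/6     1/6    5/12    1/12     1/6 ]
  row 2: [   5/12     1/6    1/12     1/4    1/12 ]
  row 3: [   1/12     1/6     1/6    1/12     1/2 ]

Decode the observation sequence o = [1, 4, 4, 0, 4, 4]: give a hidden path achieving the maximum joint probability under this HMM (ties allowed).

t=0: δ = [4.167e-02, 6.944e-02, 4.167e-02, 2.778e-02]  (obs o_0=1)
t=1: δ = [2.894e-03, 2.894e-03, 1.929e-03, 8.681e-03]  ψ = [0, 1, 1, 1]  (obs o_1=4)
t=2: δ = [4.823e-04, 3.617e-04, 1.808e-04, 7.234e-04]  ψ = [3, 3, 3, 3]  (obs o_2=4)
t=3: δ = [4.019e-05, 3.014e-05, 7.535e-05, 1.005e-05]  ψ = [3, 3, 3, 3]  (obs o_3=0)
t=4: δ = [3.140e-06, 2.093e-06, 1.570e-06, 1.256e-05]  ψ = [2, 2, 2, 2]  (obs o_4=4)
t=5: δ = [6.977e-07, 5.233e-07, 2.616e-07, 1.047e-06]  ψ = [3, 3, 3, 3]  (obs o_5=4)
backtrack: best end state = 3; path = [1, 3, 3, 2, 3, 3]

path = [1, 3, 3, 2, 3, 3]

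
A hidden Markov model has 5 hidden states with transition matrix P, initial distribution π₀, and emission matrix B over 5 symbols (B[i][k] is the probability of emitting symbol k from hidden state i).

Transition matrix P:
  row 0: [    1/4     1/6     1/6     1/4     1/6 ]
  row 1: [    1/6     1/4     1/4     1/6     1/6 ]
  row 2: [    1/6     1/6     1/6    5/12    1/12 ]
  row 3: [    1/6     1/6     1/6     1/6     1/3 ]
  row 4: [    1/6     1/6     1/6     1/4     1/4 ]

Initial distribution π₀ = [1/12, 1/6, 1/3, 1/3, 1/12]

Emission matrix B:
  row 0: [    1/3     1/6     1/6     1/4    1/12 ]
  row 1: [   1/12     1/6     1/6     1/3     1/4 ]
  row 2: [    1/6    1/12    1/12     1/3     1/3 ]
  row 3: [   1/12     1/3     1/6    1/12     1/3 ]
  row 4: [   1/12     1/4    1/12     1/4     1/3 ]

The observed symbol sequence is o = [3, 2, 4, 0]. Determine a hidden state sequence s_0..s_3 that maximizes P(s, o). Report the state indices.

path = [2, 3, 4, 0]

t=0: δ = [2.083e-02, 5.556e-02, 1.111e-01, 2.778e-02, 2.083e-02]  (obs o_0=3)
t=1: δ = [3.086e-03, 3.086e-03, 1.543e-03, 7.716e-03, 7.716e-04]  ψ = [2, 2, 2, 2, 1]  (obs o_1=2)
t=2: δ = [1.072e-04, 3.215e-04, 4.287e-04, 4.287e-04, 8.573e-04]  ψ = [3, 3, 3, 3, 3]  (obs o_2=4)
t=3: δ = [4.763e-05, 1.191e-05, 2.381e-05, 1.786e-05, 1.786e-05]  ψ = [4, 4, 4, 4, 4]  (obs o_3=0)
backtrack: best end state = 0; path = [2, 3, 4, 0]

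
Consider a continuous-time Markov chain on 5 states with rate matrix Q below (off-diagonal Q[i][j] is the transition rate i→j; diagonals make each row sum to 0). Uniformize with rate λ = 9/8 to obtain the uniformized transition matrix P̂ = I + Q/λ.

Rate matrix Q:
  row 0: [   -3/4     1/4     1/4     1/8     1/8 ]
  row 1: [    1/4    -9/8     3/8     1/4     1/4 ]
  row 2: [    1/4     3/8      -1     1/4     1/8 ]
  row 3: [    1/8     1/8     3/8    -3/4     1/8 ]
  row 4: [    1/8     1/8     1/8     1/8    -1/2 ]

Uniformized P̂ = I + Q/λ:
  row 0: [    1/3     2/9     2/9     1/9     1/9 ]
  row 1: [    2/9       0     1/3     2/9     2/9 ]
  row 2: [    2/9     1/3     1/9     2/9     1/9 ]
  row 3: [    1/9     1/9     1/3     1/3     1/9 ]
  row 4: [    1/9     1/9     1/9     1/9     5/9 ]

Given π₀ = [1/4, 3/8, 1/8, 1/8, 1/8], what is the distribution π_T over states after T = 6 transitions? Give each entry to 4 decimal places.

π = [0.1965, 0.1623, 0.2127, 0.1965, 0.2320]

t=0: π = [0.2500, 0.3750, 0.1250, 0.1250, 0.1250]
t=1: π = [0.2222, 0.1250, 0.2500, 0.1944, 0.2083]
t=2: π = [0.2022, 0.1775, 0.2068, 0.1960, 0.2176]
t=3: π = [0.1987, 0.1598, 0.2166, 0.1974, 0.2275]
t=4: π = [0.1971, 0.1636, 0.2126, 0.1968, 0.2300]
t=5: π = [0.1967, 0.1621, 0.2131, 0.1966, 0.2315]
t=6: π = [0.1965, 0.1623, 0.2127, 0.1965, 0.2320]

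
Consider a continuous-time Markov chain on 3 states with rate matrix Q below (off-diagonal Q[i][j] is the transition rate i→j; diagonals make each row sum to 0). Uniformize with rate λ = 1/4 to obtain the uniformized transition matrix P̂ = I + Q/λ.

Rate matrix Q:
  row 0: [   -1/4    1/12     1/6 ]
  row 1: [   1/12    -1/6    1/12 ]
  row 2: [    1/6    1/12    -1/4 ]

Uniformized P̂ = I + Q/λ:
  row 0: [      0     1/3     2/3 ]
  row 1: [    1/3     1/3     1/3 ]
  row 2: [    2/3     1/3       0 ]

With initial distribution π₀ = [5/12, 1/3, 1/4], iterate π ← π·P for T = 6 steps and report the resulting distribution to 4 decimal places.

t=0: π = [0.4167, 0.3333, 0.2500]
t=1: π = [0.2778, 0.3333, 0.3889]
t=2: π = [0.3704, 0.3333, 0.2963]
t=3: π = [0.3086, 0.3333, 0.3580]
t=4: π = [0.3498, 0.3333, 0.3169]
t=5: π = [0.3224, 0.3333, 0.3443]
t=6: π = [0.3406, 0.3333, 0.3260]

π = [0.3406, 0.3333, 0.3260]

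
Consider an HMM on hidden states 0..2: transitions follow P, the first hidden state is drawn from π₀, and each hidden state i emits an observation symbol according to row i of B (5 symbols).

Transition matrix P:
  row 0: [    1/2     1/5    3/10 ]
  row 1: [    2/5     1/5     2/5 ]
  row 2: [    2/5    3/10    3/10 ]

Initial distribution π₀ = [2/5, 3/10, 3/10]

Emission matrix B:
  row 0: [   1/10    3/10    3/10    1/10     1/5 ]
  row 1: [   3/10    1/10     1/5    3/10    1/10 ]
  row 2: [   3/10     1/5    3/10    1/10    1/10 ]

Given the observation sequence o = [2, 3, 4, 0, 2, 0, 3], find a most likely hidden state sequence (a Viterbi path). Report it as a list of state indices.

t=0: δ = [1.200e-01, 6.000e-02, 9.000e-02]  (obs o_0=2)
t=1: δ = [6.000e-03, 8.100e-03, 3.600e-03]  ψ = [0, 2, 0]  (obs o_1=3)
t=2: δ = [6.480e-04, 1.620e-04, 3.240e-04]  ψ = [1, 1, 1]  (obs o_2=4)
t=3: δ = [3.240e-05, 3.888e-05, 5.832e-05]  ψ = [0, 0, 0]  (obs o_3=0)
t=4: δ = [6.998e-06, 3.499e-06, 5.249e-06]  ψ = [2, 2, 2]  (obs o_4=2)
t=5: δ = [3.499e-07, 4.724e-07, 6.299e-07]  ψ = [0, 2, 0]  (obs o_5=0)
t=6: δ = [2.519e-08, 5.669e-08, 1.890e-08]  ψ = [2, 2, 1]  (obs o_6=3)
backtrack: best end state = 1; path = [2, 1, 0, 2, 0, 2, 1]

path = [2, 1, 0, 2, 0, 2, 1]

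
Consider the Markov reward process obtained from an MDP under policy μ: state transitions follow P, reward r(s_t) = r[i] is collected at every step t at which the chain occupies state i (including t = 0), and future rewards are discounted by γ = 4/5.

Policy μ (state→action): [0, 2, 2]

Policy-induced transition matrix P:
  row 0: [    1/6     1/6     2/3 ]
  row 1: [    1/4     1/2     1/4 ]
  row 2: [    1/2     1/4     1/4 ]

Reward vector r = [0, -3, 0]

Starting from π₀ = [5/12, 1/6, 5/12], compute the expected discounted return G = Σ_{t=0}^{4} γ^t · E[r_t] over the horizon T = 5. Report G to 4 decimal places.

t=0: π = [0.4167, 0.1667, 0.4167], E[r] = -0.5000, γ^t·E[r] = -0.500000, running G = -0.500000
t=1: π = [0.3194, 0.2569, 0.4236], E[r] = -0.7708, γ^t·E[r] = -0.616667, running G = -1.116667
t=2: π = [0.3293, 0.2876, 0.3831], E[r] = -0.8628, γ^t·E[r] = -0.552222, running G = -1.668889
t=3: π = [0.3183, 0.2945, 0.3872], E[r] = -0.8834, γ^t·E[r] = -0.452296, running G = -2.121185
t=4: π = [0.3203, 0.2971, 0.3826], E[r] = -0.8913, γ^t·E[r] = -0.365062, running G = -2.486247

G = -2.4862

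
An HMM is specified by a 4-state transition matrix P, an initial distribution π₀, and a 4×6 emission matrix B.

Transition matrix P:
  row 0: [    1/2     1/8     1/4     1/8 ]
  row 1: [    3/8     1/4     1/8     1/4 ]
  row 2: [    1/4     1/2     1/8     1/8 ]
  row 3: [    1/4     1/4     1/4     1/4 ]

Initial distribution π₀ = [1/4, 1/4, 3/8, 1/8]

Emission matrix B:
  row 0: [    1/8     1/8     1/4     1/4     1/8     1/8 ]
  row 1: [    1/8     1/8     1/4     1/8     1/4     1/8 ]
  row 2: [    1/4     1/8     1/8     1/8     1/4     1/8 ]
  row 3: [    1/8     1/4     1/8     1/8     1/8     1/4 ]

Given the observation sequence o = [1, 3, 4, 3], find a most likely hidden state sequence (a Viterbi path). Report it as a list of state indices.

path = [0, 0, 0, 0]

t=0: δ = [3.125e-02, 3.125e-02, 4.688e-02, 3.125e-02]  (obs o_0=1)
t=1: δ = [3.906e-03, 2.930e-03, 9.766e-04, 9.766e-04]  ψ = [0, 2, 0, 1]  (obs o_1=3)
t=2: δ = [2.441e-04, 1.831e-04, 2.441e-04, 9.155e-05]  ψ = [0, 1, 0, 1]  (obs o_2=4)
t=3: δ = [3.052e-05, 1.526e-05, 7.629e-06, 5.722e-06]  ψ = [0, 2, 0, 1]  (obs o_3=3)
backtrack: best end state = 0; path = [0, 0, 0, 0]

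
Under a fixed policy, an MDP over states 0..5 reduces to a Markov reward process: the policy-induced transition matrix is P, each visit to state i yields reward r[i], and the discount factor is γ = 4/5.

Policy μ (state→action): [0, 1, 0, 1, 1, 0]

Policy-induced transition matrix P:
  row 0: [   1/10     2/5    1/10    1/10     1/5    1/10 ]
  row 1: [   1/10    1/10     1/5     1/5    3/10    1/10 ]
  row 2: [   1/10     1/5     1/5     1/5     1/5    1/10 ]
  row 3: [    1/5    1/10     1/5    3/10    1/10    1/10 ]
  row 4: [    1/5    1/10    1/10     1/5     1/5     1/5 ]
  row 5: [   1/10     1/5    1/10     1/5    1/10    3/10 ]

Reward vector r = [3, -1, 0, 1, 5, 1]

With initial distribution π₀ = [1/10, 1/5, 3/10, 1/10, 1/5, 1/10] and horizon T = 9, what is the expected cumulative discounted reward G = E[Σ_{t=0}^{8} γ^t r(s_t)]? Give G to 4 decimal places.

t=0: π = [0.1000, 0.2000, 0.3000, 0.1000, 0.2000, 0.1000], E[r] = 1.3000, γ^t·E[r] = 1.300000, running G = 1.300000
t=1: π = [0.1300, 0.1700, 0.1600, 0.2000, 0.2000, 0.1400], E[r] = 1.5600, γ^t·E[r] = 1.248000, running G = 2.548000
t=2: π = [0.1400, 0.1690, 0.1530, 0.2070, 0.1830, 0.1480], E[r] = 1.5210, γ^t·E[r] = 0.973440, running G = 3.521440
t=3: π = [0.1390, 0.1721, 0.1529, 0.2067, 0.1814, 0.1479], E[r] = 1.5065, γ^t·E[r] = 0.771328, running G = 4.292768
t=4: π = [0.1388, 0.1718, 0.1532, 0.2068, 0.1818, 0.1477], E[r] = 1.5079, γ^t·E[r] = 0.617632, running G = 4.910400
t=5: π = [0.1389, 0.1717, 0.1532, 0.2068, 0.1817, 0.1477], E[r] = 1.5080, γ^t·E[r] = 0.494136, running G = 5.404536
t=6: π = [0.1389, 0.1717, 0.1532, 0.2068, 0.1817, 0.1477], E[r] = 1.5079, γ^t·E[r] = 0.395295, running G = 5.799831
t=7: π = [0.1389, 0.1717, 0.1532, 0.2068, 0.1817, 0.1477], E[r] = 1.5079, γ^t·E[r] = 0.316237, running G = 6.116069
t=8: π = [0.1389, 0.1717, 0.1532, 0.2068, 0.1817, 0.1477], E[r] = 1.5079, γ^t·E[r] = 0.252990, running G = 6.369059

G = 6.3691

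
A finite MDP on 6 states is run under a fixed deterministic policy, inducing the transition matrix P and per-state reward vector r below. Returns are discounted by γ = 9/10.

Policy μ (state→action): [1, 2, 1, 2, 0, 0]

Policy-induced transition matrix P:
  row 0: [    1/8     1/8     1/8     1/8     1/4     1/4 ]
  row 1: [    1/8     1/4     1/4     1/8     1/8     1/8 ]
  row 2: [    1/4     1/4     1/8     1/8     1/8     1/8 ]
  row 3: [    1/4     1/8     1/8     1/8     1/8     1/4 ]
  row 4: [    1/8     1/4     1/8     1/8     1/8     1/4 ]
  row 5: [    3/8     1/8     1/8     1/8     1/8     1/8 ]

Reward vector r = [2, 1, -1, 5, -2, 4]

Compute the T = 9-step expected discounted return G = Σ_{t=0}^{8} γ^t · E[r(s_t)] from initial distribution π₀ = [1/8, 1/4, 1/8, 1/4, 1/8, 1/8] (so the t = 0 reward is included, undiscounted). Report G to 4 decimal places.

G = 9.6419

t=0: π = [0.1250, 0.2500, 0.1250, 0.2500, 0.1250, 0.1250], E[r] = 1.8750, γ^t·E[r] = 1.875000, running G = 1.875000
t=1: π = [0.2031, 0.1875, 0.1563, 0.1250, 0.1406, 0.1875], E[r] = 1.5313, γ^t·E[r] = 1.378125, running G = 3.253125
t=2: π = [0.2070, 0.1855, 0.1484, 0.1250, 0.1504, 0.1836], E[r] = 1.5098, γ^t·E[r] = 1.222910, running G = 4.476035
t=3: π = [0.2051, 0.1855, 0.1482, 0.1250, 0.1509, 0.1853], E[r] = 1.5120, γ^t·E[r] = 1.102221, running G = 5.578256
t=4: π = [0.2055, 0.1856, 0.1482, 0.1250, 0.1506, 0.1851], E[r] = 1.5125, γ^t·E[r] = 0.992379, running G = 6.570635
t=5: π = [0.2054, 0.1856, 0.1482, 0.1250, 0.1507, 0.1851], E[r] = 1.5124, γ^t·E[r] = 0.893056, running G = 7.463691
t=6: π = [0.2054, 0.1856, 0.1482, 0.1250, 0.1507, 0.1851], E[r] = 1.5124, γ^t·E[r] = 0.803766, running G = 8.267458
t=7: π = [0.2054, 0.1856, 0.1482, 0.1250, 0.1507, 0.1851], E[r] = 1.5124, γ^t·E[r] = 0.723388, running G = 8.990846
t=8: π = [0.2054, 0.1856, 0.1482, 0.1250, 0.1507, 0.1851], E[r] = 1.5124, γ^t·E[r] = 0.651050, running G = 9.641895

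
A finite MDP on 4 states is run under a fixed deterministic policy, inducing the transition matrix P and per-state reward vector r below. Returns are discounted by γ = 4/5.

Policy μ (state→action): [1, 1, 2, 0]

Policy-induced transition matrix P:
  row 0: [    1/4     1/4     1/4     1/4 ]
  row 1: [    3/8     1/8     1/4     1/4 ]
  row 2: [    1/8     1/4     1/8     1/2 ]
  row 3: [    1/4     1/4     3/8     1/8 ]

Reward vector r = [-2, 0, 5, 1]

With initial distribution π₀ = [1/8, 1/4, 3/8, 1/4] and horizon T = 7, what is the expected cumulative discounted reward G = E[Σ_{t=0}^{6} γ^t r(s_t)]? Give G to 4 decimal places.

t=0: π = [0.1250, 0.2500, 0.3750, 0.2500], E[r] = 1.8750, γ^t·E[r] = 1.875000, running G = 1.875000
t=1: π = [0.2344, 0.2188, 0.2344, 0.3125], E[r] = 1.0156, γ^t·E[r] = 0.812500, running G = 2.687500
t=2: π = [0.2480, 0.2227, 0.2598, 0.2695], E[r] = 1.0723, γ^t·E[r] = 0.686250, running G = 3.373750
t=3: π = [0.2454, 0.2222, 0.2512, 0.2813], E[r] = 1.0466, γ^t·E[r] = 0.535875, running G = 3.909625
t=4: π = [0.2464, 0.2222, 0.2538, 0.2776], E[r] = 1.0537, γ^t·E[r] = 0.431588, running G = 4.341213
t=5: π = [0.2461, 0.2222, 0.2530, 0.2787], E[r] = 1.0515, γ^t·E[r] = 0.344571, running G = 4.685784
t=6: π = [0.2462, 0.2222, 0.2532, 0.2784], E[r] = 1.0522, γ^t·E[r] = 0.275825, running G = 4.961608

G = 4.9616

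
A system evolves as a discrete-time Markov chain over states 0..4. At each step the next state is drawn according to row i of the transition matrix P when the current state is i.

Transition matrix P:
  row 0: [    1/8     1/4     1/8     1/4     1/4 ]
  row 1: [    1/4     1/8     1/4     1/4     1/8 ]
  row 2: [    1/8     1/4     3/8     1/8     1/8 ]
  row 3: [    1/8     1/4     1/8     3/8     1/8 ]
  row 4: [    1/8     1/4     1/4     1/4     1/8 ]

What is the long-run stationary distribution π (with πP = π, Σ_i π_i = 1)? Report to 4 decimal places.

Balance equations π_j = Σ_i π_i·P[i][j]:
  π_0 = 1/8·π_0 + 1/4·π_1 + 1/8·π_2 + 1/8·π_3 + 1/8·π_4
  π_1 = 1/4·π_0 + 1/8·π_1 + 1/4·π_2 + 1/4·π_3 + 1/4·π_4
  π_2 = 1/8·π_0 + 1/4·π_1 + 3/8·π_2 + 1/8·π_3 + 1/4·π_4
  π_3 = 1/4·π_0 + 1/4·π_1 + 1/8·π_2 + 3/8·π_3 + 1/4·π_4
  normalize: π_0 + π_1 + π_2 + π_3 + π_4 = 1
Solving the linear system gives exactly π = [11/72, 2/9, 787/3456, 875/3456, 83/576].

π = [0.1528, 0.2222, 0.2277, 0.2532, 0.1441]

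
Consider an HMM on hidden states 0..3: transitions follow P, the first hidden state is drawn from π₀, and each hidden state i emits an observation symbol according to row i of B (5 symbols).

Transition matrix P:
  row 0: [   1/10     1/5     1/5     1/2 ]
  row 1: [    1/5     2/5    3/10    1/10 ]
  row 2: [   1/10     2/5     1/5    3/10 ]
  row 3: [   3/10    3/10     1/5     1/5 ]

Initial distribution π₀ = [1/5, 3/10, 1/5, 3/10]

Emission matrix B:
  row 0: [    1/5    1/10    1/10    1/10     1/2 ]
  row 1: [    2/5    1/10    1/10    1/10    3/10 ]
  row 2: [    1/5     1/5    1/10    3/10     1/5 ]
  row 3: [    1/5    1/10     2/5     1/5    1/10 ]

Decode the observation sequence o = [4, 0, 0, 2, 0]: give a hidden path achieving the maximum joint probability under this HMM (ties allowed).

path = [1, 1, 1, 1, 1]

t=0: δ = [1.000e-01, 9.000e-02, 4.000e-02, 3.000e-02]  (obs o_0=4)
t=1: δ = [3.600e-03, 1.440e-02, 5.400e-03, 1.000e-02]  ψ = [1, 1, 1, 0]  (obs o_1=0)
t=2: δ = [6.000e-04, 2.304e-03, 8.640e-04, 4.000e-04]  ψ = [3, 1, 1, 3]  (obs o_2=0)
t=3: δ = [4.608e-05, 9.216e-05, 6.912e-05, 1.200e-04]  ψ = [1, 1, 1, 0]  (obs o_3=2)
t=4: δ = [7.200e-06, 1.475e-05, 5.530e-06, 4.800e-06]  ψ = [3, 1, 1, 3]  (obs o_4=0)
backtrack: best end state = 1; path = [1, 1, 1, 1, 1]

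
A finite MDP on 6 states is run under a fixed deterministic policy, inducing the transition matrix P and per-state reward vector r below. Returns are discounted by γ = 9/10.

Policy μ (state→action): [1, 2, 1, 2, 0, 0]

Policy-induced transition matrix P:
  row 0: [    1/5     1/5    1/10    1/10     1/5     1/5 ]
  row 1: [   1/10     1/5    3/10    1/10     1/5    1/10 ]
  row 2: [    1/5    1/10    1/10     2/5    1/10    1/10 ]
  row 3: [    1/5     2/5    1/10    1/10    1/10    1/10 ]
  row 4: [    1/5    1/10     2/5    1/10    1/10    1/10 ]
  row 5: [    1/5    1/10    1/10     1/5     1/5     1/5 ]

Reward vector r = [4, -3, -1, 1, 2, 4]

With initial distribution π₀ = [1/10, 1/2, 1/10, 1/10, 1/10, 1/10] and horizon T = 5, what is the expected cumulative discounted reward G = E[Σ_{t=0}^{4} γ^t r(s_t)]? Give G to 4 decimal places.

G = 2.3278

t=0: π = [0.1000, 0.5000, 0.1000, 0.1000, 0.1000, 0.1000], E[r] = -0.5000, γ^t·E[r] = -0.500000, running G = -0.500000
t=1: π = [0.1500, 0.1900, 0.2300, 0.1400, 0.1700, 0.1200], E[r] = 0.7600, γ^t·E[r] = 0.684000, running G = 0.184000
t=2: π = [0.1810, 0.1760, 0.1890, 0.1810, 0.1460, 0.1270], E[r] = 0.9880, γ^t·E[r] = 0.800280, running G = 0.984280
t=3: π = [0.1824, 0.1900, 0.1790, 0.1694, 0.1484, 0.1308], E[r] = 0.9700, γ^t·E[r] = 0.707130, running G = 1.691410
t=4: π = [0.1810, 0.1881, 0.1825, 0.1668, 0.1503, 0.1313], E[r] = 0.9700, γ^t·E[r] = 0.636417, running G = 2.327827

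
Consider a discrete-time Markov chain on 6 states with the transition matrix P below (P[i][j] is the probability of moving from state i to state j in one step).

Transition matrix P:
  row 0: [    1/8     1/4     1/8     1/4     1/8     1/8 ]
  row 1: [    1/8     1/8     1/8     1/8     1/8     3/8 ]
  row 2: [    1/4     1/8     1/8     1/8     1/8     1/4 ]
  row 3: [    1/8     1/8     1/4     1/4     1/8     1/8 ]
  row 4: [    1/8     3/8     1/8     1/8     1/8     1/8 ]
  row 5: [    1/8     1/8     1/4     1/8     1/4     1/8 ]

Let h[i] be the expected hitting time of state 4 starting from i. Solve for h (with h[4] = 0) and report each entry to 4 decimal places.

First-step conditioning: h[4] = 0; for i ≠ 4, h[i] = 1 + Σ_k P[i][k]·h[k].
  h[0] = 1 + 1/8·h[0] + 1/4·h[1] + 1/8·h[2] + 1/4·h[3] + 1/8·h[5]
  h[1] = 1 + 1/8·h[0] + 1/8·h[1] + 1/8·h[2] + 1/8·h[3] + 3/8·h[5]
  h[2] = 1 + 1/4·h[0] + 1/8·h[1] + 1/8·h[2] + 1/8·h[3] + 1/4·h[5]
  h[3] = 1 + 1/8·h[0] + 1/8·h[1] + 1/4·h[2] + 1/4·h[3] + 1/8·h[5]
  h[5] = 1 + 1/8·h[0] + 1/8·h[1] + 1/4·h[2] + 1/8·h[3] + 1/8·h[5]
Solving the 5×5 linear system over states ≠ 4 gives exactly h = [519/77, 1514/231, 1538/231, 520/77, 0, 65/11] (h[4] = 0 is the target).

h = [6.7403, 6.5541, 6.6580, 6.7532, 0.0000, 5.9091]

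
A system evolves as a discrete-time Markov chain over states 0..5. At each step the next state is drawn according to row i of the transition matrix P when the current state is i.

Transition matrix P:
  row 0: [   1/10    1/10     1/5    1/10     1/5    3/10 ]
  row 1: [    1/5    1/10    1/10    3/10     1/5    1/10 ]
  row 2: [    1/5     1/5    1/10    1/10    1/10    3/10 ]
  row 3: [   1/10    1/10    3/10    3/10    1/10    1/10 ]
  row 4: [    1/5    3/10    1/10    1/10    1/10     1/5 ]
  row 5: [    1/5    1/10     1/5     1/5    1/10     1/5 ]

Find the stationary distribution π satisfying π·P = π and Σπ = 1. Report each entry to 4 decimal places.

π = [0.1649, 0.1435, 0.1738, 0.1860, 0.1308, 0.2009]

Balance equations π_j = Σ_i π_i·P[i][j]:
  π_0 = 1/10·π_0 + 1/5·π_1 + 1/5·π_2 + 1/10·π_3 + 1/5·π_4 + 1/5·π_5
  π_1 = 1/10·π_0 + 1/10·π_1 + 1/5·π_2 + 1/10·π_3 + 3/10·π_4 + 1/10·π_5
  π_2 = 1/5·π_0 + 1/10·π_1 + 1/10·π_2 + 3/10·π_3 + 1/10·π_4 + 1/5·π_5
  π_3 = 1/10·π_0 + 3/10·π_1 + 1/10·π_2 + 3/10·π_3 + 1/10·π_4 + 1/5·π_5
  π_4 = 1/5·π_0 + 1/5·π_1 + 1/10·π_2 + 1/10·π_3 + 1/10·π_4 + 1/10·π_5
  normalize: π_0 + π_1 + π_2 + π_3 + π_4 + π_5 = 1
Solving the linear system gives exactly π = [17748/107623, 15449/107623, 18703/107623, 20018/107623, 14082/107623, 21623/107623].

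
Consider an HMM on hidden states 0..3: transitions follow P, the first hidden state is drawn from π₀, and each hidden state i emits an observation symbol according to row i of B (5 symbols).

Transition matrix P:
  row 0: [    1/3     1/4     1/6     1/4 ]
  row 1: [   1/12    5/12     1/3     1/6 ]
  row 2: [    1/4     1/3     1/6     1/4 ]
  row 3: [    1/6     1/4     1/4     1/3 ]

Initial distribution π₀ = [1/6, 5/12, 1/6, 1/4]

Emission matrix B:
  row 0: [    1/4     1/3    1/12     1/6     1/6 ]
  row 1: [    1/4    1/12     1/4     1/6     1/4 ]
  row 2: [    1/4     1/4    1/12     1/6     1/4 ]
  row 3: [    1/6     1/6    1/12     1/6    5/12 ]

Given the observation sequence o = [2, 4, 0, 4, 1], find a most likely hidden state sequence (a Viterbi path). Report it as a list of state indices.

t=0: δ = [1.389e-02, 1.042e-01, 1.389e-02, 2.083e-02]  (obs o_0=2)
t=1: δ = [1.447e-03, 1.085e-02, 8.681e-03, 7.234e-03]  ψ = [1, 1, 1, 1]  (obs o_1=4)
t=2: δ = [5.425e-04, 1.130e-03, 9.042e-04, 4.019e-04]  ψ = [2, 1, 1, 3]  (obs o_2=0)
t=3: δ = [3.768e-05, 1.177e-04, 9.419e-05, 9.419e-05]  ψ = [2, 1, 1, 2]  (obs o_3=4)
t=4: δ = [7.849e-06, 4.088e-06, 9.811e-06, 5.233e-06]  ψ = [2, 1, 1, 3]  (obs o_4=1)
backtrack: best end state = 2; path = [1, 1, 1, 1, 2]

path = [1, 1, 1, 1, 2]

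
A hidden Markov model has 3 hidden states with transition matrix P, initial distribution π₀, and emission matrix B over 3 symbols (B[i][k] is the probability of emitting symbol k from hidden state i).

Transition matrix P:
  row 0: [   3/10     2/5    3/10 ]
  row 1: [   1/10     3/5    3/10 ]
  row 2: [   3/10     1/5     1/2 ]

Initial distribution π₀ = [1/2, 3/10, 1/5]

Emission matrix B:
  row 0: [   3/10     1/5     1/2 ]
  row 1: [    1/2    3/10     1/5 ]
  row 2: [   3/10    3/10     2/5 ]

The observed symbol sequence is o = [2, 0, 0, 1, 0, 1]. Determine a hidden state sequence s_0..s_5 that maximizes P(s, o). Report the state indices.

t=0: δ = [2.500e-01, 6.000e-02, 8.000e-02]  (obs o_0=2)
t=1: δ = [2.250e-02, 5.000e-02, 2.250e-02]  ψ = [0, 0, 0]  (obs o_1=0)
t=2: δ = [2.025e-03, 1.500e-02, 4.500e-03]  ψ = [0, 1, 1]  (obs o_2=0)
t=3: δ = [3.000e-04, 2.700e-03, 1.350e-03]  ψ = [1, 1, 1]  (obs o_3=1)
t=4: δ = [1.215e-04, 8.100e-04, 2.430e-04]  ψ = [2, 1, 1]  (obs o_4=0)
t=5: δ = [1.620e-05, 1.458e-04, 7.290e-05]  ψ = [1, 1, 1]  (obs o_5=1)
backtrack: best end state = 1; path = [0, 1, 1, 1, 1, 1]

path = [0, 1, 1, 1, 1, 1]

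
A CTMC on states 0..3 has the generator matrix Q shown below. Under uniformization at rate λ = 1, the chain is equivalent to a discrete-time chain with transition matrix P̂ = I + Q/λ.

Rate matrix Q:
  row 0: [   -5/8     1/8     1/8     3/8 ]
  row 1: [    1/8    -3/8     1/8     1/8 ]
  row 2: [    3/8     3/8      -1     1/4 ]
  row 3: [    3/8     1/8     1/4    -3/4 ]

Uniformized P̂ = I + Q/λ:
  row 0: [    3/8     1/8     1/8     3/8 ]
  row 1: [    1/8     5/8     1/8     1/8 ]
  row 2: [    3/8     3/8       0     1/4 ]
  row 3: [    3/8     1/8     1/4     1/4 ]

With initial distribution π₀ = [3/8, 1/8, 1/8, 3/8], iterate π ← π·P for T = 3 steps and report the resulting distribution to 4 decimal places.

π = [0.3066, 0.2969, 0.1406, 0.2559]

t=0: π = [0.3750, 0.1250, 0.1250, 0.3750]
t=1: π = [0.3438, 0.2188, 0.1563, 0.2813]
t=2: π = [0.3203, 0.2734, 0.1406, 0.2656]
t=3: π = [0.3066, 0.2969, 0.1406, 0.2559]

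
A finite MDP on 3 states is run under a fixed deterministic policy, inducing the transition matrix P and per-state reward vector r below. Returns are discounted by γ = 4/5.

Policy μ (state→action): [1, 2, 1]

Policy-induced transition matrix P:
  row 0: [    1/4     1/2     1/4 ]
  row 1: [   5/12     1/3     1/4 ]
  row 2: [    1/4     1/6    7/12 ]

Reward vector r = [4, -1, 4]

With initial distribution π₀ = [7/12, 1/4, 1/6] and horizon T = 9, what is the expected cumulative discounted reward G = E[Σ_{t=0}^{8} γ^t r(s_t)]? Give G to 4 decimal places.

t=0: π = [0.5833, 0.2500, 0.1667], E[r] = 2.7500, γ^t·E[r] = 2.750000, running G = 2.750000
t=1: π = [0.2917, 0.4028, 0.3056], E[r] = 1.9861, γ^t·E[r] = 1.588889, running G = 4.338889
t=2: π = [0.3171, 0.3310, 0.3519], E[r] = 2.3449, γ^t·E[r] = 1.500741, running G = 5.839630
t=3: π = [0.3052, 0.3275, 0.3673], E[r] = 2.3623, γ^t·E[r] = 1.209481, running G = 7.049111
t=4: π = [0.3046, 0.3230, 0.3724], E[r] = 2.3851, γ^t·E[r] = 0.976935, running G = 8.026046
t=5: π = [0.3038, 0.3220, 0.3741], E[r] = 2.3899, γ^t·E[r] = 0.783111, running G = 8.809157
t=6: π = [0.3037, 0.3216, 0.3747], E[r] = 2.3919, γ^t·E[r] = 0.627029, running G = 9.436186
t=7: π = [0.3036, 0.3215, 0.3749], E[r] = 2.3925, γ^t·E[r] = 0.501751, running G = 9.937937
t=8: π = [0.3036, 0.3214, 0.3750], E[r] = 2.3928, γ^t·E[r] = 0.401437, running G = 10.339374

G = 10.3394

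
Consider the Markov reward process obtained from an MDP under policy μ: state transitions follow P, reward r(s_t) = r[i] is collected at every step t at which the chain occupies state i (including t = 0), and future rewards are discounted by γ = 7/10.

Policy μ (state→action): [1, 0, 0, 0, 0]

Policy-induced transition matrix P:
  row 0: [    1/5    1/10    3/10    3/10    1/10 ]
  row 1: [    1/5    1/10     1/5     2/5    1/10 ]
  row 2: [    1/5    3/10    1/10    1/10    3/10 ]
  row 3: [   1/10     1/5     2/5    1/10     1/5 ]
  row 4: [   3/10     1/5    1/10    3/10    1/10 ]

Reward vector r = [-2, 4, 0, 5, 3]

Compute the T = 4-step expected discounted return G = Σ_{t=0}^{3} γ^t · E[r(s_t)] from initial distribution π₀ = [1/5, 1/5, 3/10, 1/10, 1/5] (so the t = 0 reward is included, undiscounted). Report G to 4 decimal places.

G = 4.5889

t=0: π = [0.2000, 0.2000, 0.3000, 0.1000, 0.2000], E[r] = 1.5000, γ^t·E[r] = 1.500000, running G = 1.500000
t=1: π = [0.2100, 0.1900, 0.1900, 0.2400, 0.1700], E[r] = 2.0500, γ^t·E[r] = 1.435000, running G = 2.935000
t=2: π = [0.1930, 0.1790, 0.2330, 0.2330, 0.1620], E[r] = 1.9810, γ^t·E[r] = 0.970690, running G = 3.905690
t=3: π = [0.1929, 0.1861, 0.2264, 0.2247, 0.1699], E[r] = 1.9918, γ^t·E[r] = 0.683187, running G = 4.588877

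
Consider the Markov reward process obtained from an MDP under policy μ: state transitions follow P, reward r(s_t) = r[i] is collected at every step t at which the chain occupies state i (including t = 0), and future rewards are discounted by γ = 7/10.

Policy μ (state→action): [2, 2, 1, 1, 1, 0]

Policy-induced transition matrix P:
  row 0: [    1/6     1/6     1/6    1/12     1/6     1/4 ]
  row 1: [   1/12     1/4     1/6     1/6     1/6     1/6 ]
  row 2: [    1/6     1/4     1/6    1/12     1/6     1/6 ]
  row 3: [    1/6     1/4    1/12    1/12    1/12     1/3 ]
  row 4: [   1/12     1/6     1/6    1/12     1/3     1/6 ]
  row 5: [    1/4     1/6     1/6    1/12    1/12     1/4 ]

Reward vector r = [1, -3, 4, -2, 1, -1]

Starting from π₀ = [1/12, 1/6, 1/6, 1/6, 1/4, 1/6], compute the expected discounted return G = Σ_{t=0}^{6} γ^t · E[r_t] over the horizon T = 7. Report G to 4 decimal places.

t=0: π = [0.0833, 0.1667, 0.1667, 0.1667, 0.2500, 0.1667], E[r] = 0.0000, γ^t·E[r] = 0.000000, running G = 0.000000
t=1: π = [0.1458, 0.2083, 0.1528, 0.0972, 0.1806, 0.2153], E[r] = -0.0972, γ^t·E[r] = -0.068056, running G = -0.068056
t=2: π = [0.1522, 0.2049, 0.1586, 0.1007, 0.1707, 0.2130], E[r] = -0.0718, γ^t·E[r] = -0.035162, running G = -0.103218
t=3: π = [0.1531, 0.2053, 0.1583, 0.1004, 0.1690, 0.2139], E[r] = -0.0755, γ^t·E[r] = -0.025904, running G = -0.129121
t=4: π = [0.1533, 0.2053, 0.1583, 0.1004, 0.1686, 0.2140], E[r] = -0.0757, γ^t·E[r] = -0.018187, running G = -0.147308
t=5: π = [0.1533, 0.2053, 0.1583, 0.1004, 0.1686, 0.2140], E[r] = -0.0758, γ^t·E[r] = -0.012745, running G = -0.160053
t=6: π = [0.1533, 0.2053, 0.1583, 0.1004, 0.1686, 0.2140], E[r] = -0.0758, γ^t·E[r] = -0.008923, running G = -0.168976

G = -0.1690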